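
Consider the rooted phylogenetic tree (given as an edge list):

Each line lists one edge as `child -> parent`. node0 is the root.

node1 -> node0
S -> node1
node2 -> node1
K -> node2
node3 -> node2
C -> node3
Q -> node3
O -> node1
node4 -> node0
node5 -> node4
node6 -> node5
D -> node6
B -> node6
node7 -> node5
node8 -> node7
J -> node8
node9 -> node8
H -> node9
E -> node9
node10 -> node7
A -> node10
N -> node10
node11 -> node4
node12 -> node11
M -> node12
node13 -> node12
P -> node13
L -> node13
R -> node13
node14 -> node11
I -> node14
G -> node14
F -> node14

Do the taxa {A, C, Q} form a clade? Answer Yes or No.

The MRCA of the listed taxa is the root, so the smallest clade containing them is the whole tree.
That clade also contains B, D, E, F, G, H, I, J, K, L, M, N, O, P, R, S, which are not in the proposed group, so the group is not monophyletic.

No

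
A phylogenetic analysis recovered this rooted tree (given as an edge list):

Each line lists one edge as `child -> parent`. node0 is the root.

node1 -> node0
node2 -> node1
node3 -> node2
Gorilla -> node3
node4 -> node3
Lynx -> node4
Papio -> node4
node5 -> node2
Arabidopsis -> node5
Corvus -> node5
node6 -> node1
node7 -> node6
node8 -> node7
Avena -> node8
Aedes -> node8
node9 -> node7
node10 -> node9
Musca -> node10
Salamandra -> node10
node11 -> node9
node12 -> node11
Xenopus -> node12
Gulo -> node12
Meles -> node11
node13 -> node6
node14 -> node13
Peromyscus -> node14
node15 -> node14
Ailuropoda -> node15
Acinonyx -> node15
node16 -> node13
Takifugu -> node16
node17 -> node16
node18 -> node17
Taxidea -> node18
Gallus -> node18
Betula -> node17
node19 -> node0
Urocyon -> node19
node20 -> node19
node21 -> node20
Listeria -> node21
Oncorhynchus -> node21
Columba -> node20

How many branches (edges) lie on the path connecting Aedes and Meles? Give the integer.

5

The MRCA of Aedes and Meles is the node subtending ((Avena,Aedes),((Musca,Salamandra),((Xenopus,Gulo),Meles))).
From Aedes up to that node: 2 branches. From Meles up to the same node: 3 branches. Total: 2 + 3 = 5.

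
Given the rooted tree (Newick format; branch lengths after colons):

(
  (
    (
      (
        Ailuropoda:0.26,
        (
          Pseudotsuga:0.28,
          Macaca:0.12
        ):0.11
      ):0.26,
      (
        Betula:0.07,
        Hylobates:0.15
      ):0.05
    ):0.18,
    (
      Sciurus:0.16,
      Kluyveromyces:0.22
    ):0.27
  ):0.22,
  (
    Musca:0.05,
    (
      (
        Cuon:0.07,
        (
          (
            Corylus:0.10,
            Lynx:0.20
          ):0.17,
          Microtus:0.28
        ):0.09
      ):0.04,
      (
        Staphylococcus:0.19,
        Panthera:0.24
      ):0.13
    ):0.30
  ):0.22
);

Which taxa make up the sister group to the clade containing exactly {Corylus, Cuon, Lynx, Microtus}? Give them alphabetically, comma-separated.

Panthera, Staphylococcus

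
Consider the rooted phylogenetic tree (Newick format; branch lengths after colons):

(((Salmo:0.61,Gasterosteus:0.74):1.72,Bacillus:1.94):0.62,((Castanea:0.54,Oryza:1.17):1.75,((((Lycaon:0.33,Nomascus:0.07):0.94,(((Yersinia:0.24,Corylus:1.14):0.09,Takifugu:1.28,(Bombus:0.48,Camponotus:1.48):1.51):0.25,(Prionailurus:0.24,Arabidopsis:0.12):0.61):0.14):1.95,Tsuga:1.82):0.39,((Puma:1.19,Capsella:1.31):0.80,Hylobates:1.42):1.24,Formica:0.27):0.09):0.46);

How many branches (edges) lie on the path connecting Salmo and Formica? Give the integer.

6

The MRCA of Salmo and Formica is the root of the tree.
From Salmo up to that node: 3 branches. From Formica up to the same node: 3 branches. Total: 3 + 3 = 6.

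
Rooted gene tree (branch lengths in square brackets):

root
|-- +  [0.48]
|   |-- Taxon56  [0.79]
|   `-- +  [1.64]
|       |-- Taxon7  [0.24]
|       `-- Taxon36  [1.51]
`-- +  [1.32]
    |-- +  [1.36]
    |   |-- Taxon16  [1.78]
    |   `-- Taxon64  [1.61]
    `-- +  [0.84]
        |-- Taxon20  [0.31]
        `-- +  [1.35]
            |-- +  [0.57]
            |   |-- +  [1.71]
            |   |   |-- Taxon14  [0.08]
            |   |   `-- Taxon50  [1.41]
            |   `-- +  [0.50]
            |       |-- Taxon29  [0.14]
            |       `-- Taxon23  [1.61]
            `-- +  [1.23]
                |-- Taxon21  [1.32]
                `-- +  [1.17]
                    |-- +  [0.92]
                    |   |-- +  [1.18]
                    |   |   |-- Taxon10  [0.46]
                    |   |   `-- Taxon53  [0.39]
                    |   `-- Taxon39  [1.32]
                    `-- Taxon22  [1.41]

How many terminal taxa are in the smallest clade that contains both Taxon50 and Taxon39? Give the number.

The MRCA of Taxon50 and Taxon39 is the node subtending (((Taxon14,Taxon50),(Taxon29,Taxon23)),(Taxon21,(((Taxon10,Taxon53),Taxon39),Taxon22))).
That clade contains 9 terminal taxa: Taxon10, Taxon14, Taxon21, Taxon22, Taxon23, Taxon29, Taxon39, Taxon50, Taxon53.

9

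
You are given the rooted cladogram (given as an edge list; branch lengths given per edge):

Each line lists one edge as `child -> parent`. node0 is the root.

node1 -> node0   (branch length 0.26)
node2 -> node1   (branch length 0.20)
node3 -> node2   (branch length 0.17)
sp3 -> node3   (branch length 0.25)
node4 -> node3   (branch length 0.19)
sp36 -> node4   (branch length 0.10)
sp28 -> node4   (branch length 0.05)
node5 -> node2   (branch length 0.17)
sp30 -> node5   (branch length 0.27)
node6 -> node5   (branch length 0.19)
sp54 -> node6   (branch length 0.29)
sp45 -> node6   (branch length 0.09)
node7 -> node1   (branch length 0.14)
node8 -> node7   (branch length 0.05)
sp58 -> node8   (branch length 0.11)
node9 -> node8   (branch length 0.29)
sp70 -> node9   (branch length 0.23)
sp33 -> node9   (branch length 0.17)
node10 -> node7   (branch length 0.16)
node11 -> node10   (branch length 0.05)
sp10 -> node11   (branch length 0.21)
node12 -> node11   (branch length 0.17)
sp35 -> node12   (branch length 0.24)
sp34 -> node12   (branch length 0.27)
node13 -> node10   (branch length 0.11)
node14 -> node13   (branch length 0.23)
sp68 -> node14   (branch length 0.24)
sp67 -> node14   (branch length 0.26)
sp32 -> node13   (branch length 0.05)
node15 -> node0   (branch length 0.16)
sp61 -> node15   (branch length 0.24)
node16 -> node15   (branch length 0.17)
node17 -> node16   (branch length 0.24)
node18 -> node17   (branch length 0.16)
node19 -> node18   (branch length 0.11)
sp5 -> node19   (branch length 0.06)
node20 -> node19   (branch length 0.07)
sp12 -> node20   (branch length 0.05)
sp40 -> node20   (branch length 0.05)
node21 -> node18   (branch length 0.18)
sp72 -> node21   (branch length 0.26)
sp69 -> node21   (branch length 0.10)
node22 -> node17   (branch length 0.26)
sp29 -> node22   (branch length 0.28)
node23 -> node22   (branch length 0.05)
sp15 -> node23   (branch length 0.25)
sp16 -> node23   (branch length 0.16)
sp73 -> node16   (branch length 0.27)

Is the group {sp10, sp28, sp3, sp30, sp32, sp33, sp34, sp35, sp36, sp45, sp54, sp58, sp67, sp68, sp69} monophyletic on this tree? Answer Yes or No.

The MRCA of the listed taxa is the root, so the smallest clade containing them is the whole tree.
That clade also contains sp12, sp15, sp16, sp29, sp40, sp5, sp61, sp70, sp72, sp73, which are not in the proposed group, so the group is not monophyletic.

No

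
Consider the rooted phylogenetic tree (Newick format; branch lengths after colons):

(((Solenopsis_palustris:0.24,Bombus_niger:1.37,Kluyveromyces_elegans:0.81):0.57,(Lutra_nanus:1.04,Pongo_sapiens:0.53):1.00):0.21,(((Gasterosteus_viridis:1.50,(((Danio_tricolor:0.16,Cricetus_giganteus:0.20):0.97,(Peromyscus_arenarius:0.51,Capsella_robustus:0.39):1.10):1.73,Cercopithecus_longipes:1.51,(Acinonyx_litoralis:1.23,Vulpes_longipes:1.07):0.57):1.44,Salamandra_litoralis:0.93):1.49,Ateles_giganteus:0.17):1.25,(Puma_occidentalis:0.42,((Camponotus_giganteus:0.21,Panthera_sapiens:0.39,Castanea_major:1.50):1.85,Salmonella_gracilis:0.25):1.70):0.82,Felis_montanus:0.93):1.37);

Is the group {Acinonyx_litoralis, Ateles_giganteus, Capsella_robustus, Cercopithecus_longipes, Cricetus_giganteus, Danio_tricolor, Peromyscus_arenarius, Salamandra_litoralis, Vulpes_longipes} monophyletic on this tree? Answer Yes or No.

The MRCA of the listed taxa subtends ((Gasterosteus_viridis,(((Danio_tricolor,Cricetus_giganteus),(Peromyscus_arenarius,Capsella_robustus)),Cercopithecus_longipes,(Acinonyx_litoralis,Vulpes_longipes)),Salamandra_litoralis),Ateles_giganteus).
That clade also contains Gasterosteus_viridis, which is not in the proposed group, so the group is not monophyletic.

No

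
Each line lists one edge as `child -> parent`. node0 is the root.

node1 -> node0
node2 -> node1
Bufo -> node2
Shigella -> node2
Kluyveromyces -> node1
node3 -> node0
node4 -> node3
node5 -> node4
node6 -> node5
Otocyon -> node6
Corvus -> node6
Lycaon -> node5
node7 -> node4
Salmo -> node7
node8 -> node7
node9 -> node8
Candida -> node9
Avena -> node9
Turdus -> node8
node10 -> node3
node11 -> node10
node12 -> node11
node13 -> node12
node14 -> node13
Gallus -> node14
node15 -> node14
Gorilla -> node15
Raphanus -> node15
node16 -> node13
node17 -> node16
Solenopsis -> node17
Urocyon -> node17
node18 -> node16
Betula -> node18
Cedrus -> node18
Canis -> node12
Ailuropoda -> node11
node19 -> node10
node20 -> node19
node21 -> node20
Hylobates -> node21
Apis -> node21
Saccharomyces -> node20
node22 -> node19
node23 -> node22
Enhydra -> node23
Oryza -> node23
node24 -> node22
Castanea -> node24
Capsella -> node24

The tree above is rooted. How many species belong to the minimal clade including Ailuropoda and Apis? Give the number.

The MRCA of Ailuropoda and Apis is the node subtending (((((Gallus,(Gorilla,Raphanus)),((Solenopsis,Urocyon),(Betula,Cedrus))),Canis),Ailuropoda),(((Hylobates,Apis),Saccharomyces),((Enhydra,Oryza),(Castanea,Capsella)))).
That clade contains 16 terminal taxa: Ailuropoda, Apis, Betula, Canis, Capsella, Castanea, Cedrus, Enhydra, Gallus, Gorilla, Hylobates, Oryza, Raphanus, Saccharomyces, Solenopsis, Urocyon.

16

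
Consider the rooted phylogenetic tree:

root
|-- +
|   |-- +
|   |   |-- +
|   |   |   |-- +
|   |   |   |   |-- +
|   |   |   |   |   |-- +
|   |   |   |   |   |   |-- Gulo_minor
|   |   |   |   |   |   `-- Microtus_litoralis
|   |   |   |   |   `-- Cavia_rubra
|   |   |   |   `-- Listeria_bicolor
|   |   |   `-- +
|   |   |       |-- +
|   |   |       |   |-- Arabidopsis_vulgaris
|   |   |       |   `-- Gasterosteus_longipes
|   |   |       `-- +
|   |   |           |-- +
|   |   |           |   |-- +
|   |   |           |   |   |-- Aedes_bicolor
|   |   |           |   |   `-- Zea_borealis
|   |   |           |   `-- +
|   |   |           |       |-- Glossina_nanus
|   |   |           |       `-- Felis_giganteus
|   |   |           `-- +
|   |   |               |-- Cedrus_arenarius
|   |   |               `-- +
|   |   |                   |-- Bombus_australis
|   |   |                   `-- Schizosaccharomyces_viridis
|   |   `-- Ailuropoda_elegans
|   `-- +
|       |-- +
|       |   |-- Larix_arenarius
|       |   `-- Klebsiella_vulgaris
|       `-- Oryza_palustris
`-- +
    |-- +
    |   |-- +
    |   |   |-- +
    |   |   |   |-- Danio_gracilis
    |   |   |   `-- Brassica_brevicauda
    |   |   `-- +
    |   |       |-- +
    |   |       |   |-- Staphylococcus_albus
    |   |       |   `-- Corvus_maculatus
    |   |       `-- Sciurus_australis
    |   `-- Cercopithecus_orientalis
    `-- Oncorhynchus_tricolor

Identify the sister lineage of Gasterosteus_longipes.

Arabidopsis_vulgaris

Gasterosteus_longipes attaches to the tree at the node subtending (Arabidopsis_vulgaris,Gasterosteus_longipes).
The other lineage descending from that same node — the sister group — is the single tip Arabidopsis_vulgaris.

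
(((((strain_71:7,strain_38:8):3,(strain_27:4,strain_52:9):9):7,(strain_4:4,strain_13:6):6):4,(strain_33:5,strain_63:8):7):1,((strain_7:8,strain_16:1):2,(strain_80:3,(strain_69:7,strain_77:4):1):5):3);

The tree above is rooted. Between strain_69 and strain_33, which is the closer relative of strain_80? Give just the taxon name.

The MRCA of strain_80 and strain_69 subtends (strain_80,(strain_69,strain_77)) (3 taxa).
The MRCA of strain_80 and strain_33 is the root, subtending the entire tree (13 taxa).
The first is nested inside the second, so strain_80 shares a more recent common ancestor with strain_69.

strain_69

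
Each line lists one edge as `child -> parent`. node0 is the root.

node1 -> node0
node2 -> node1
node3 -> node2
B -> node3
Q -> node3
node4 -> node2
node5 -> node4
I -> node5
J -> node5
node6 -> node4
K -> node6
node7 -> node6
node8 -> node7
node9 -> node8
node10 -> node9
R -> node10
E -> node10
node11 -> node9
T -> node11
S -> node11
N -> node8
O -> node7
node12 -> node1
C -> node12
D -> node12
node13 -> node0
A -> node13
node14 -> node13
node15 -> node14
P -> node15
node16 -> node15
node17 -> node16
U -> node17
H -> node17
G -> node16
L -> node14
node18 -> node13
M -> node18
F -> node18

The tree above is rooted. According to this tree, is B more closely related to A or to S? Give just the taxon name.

S

The MRCA of B and S subtends ((B,Q),((I,J),(K,((((R,E),(T,S)),N),O)))) (11 taxa).
The MRCA of B and A is the root, subtending the entire tree (21 taxa).
The first is nested inside the second, so B shares a more recent common ancestor with S.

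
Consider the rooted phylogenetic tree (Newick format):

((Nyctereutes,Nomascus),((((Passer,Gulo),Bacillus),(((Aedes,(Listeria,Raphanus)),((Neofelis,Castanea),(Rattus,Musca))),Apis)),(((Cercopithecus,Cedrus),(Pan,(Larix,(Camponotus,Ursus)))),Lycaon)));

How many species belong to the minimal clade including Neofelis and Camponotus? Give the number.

18

The MRCA of Neofelis and Camponotus is the node subtending ((((Passer,Gulo),Bacillus),(((Aedes,(Listeria,Raphanus)),((Neofelis,Castanea),(Rattus,Musca))),Apis)),(((Cercopithecus,Cedrus),(Pan,(Larix,(Camponotus,Ursus)))),Lycaon)).
That clade contains 18 terminal taxa: Aedes, Apis, Bacillus, Camponotus, Castanea, Cedrus, Cercopithecus, Gulo, Larix, Listeria, Lycaon, Musca, Neofelis, Pan, Passer, Raphanus, Rattus, Ursus.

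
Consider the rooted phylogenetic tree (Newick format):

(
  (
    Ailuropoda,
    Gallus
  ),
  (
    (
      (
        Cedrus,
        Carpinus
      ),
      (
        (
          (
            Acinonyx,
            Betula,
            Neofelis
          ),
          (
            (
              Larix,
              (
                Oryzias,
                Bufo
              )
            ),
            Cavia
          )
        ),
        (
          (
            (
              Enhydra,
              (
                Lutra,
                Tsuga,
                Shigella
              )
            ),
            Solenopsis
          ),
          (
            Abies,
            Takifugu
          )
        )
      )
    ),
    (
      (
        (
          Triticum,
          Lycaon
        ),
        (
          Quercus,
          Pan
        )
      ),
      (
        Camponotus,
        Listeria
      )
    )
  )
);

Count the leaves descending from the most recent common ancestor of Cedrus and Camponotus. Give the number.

The MRCA of Cedrus and Camponotus is the node subtending (((Cedrus,Carpinus),(((Acinonyx,Betula,Neofelis),((Larix,(Oryzias,Bufo)),Cavia)),(((Enhydra,(Lutra,Tsuga,Shigella)),Solenopsis),(Abies,Takifugu)))),(((Triticum,Lycaon),(Quercus,Pan)),(Camponotus,Listeria))).
That clade contains 22 terminal taxa: Abies, Acinonyx, Betula, Bufo, Camponotus, Carpinus, Cavia, Cedrus, Enhydra, Larix, Listeria, Lutra, Lycaon, Neofelis, Oryzias, Pan, Quercus, Shigella, Solenopsis, Takifugu, Triticum, Tsuga.

22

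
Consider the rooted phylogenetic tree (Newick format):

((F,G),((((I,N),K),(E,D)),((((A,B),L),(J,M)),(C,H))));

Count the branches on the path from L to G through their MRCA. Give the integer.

7

The MRCA of L and G is the root of the tree.
From L up to that node: 5 branches. From G up to the same node: 2 branches. Total: 5 + 2 = 7.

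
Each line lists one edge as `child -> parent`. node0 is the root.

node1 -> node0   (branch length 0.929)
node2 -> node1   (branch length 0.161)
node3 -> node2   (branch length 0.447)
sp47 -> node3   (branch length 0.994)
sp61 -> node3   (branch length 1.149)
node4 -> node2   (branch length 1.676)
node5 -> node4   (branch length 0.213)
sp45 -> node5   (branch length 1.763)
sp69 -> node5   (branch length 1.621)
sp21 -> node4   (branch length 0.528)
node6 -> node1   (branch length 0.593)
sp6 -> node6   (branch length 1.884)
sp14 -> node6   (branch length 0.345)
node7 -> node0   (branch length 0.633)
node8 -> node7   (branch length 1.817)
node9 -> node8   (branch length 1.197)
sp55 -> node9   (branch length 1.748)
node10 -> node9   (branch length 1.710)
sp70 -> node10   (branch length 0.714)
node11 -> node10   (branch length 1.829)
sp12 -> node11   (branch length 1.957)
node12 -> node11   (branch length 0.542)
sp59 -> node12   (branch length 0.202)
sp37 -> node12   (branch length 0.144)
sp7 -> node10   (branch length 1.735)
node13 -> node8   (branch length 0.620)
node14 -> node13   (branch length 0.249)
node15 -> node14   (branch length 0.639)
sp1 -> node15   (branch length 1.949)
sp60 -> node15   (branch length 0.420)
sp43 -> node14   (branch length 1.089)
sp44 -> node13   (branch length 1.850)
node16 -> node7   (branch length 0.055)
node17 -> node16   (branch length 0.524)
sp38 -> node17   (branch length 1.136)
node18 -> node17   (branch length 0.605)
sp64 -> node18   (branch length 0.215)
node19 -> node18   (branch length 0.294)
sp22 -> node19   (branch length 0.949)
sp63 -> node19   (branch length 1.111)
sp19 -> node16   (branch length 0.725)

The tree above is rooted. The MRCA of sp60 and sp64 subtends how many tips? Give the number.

15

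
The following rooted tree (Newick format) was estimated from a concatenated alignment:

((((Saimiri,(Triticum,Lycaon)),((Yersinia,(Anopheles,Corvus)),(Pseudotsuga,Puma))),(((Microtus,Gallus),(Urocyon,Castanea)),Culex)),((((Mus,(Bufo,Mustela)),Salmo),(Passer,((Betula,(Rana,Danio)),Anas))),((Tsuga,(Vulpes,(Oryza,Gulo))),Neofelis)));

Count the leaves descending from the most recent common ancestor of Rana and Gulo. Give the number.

14

The MRCA of Rana and Gulo is the node subtending ((((Mus,(Bufo,Mustela)),Salmo),(Passer,((Betula,(Rana,Danio)),Anas))),((Tsuga,(Vulpes,(Oryza,Gulo))),Neofelis)).
That clade contains 14 terminal taxa: Anas, Betula, Bufo, Danio, Gulo, Mus, Mustela, Neofelis, Oryza, Passer, Rana, Salmo, Tsuga, Vulpes.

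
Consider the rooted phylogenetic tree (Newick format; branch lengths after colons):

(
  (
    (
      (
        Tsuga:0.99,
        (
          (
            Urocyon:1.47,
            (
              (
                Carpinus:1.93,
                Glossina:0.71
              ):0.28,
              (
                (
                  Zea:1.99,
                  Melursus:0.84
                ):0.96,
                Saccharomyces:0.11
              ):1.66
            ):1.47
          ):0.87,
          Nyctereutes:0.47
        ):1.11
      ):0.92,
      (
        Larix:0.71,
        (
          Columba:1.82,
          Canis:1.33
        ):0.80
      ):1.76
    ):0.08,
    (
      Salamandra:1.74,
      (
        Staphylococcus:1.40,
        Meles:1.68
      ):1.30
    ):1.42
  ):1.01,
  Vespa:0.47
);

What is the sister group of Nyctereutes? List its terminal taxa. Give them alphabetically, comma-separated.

Carpinus, Glossina, Melursus, Saccharomyces, Urocyon, Zea

Nyctereutes attaches to the tree at the node subtending ((Urocyon,((Carpinus,Glossina),((Zea,Melursus),Saccharomyces))),Nyctereutes).
The other lineage descending from that same node — the sister group — is (Urocyon,((Carpinus,Glossina),((Zea,Melursus),Saccharomyces))); its 6 tips in alphabetical order are the answer.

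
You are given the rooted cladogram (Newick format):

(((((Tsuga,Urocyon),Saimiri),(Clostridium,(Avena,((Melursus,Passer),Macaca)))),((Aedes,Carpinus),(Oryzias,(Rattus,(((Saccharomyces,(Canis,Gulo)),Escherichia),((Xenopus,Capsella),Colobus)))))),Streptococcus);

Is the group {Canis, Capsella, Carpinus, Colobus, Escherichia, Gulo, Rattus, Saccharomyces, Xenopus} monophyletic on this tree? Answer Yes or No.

The MRCA of the listed taxa subtends ((Aedes,Carpinus),(Oryzias,(Rattus,(((Saccharomyces,(Canis,Gulo)),Escherichia),((Xenopus,Capsella),Colobus))))).
That clade also contains Aedes, Oryzias, which are not in the proposed group, so the group is not monophyletic.

No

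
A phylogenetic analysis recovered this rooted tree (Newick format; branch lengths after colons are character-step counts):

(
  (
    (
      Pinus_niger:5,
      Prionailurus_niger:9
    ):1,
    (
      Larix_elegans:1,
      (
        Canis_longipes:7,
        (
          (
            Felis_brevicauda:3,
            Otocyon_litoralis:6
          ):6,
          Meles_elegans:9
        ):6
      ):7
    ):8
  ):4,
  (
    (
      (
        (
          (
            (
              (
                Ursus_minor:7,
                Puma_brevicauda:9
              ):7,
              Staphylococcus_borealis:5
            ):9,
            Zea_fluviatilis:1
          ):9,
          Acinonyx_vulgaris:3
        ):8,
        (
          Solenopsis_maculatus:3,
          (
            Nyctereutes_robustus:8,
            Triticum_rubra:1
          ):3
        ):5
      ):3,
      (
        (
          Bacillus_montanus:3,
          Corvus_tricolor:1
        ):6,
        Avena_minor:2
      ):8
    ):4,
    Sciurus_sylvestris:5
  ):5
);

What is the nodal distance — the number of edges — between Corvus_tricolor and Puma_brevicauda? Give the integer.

9

The MRCA of Corvus_tricolor and Puma_brevicauda is the node subtending ((((((Ursus_minor,Puma_brevicauda),Staphylococcus_borealis),Zea_fluviatilis),Acinonyx_vulgaris),(Solenopsis_maculatus,(Nyctereutes_robustus,Triticum_rubra))),((Bacillus_montanus,Corvus_tricolor),Avena_minor)).
From Corvus_tricolor up to that node: 3 branches. From Puma_brevicauda up to the same node: 6 branches. Total: 3 + 6 = 9.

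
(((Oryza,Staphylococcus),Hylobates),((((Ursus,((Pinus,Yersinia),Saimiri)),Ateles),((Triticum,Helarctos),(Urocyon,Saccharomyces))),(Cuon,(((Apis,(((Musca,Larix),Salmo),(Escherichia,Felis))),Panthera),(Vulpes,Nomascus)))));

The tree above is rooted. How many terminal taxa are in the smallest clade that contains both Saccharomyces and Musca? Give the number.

The MRCA of Saccharomyces and Musca is the node subtending ((((Ursus,((Pinus,Yersinia),Saimiri)),Ateles),((Triticum,Helarctos),(Urocyon,Saccharomyces))),(Cuon,(((Apis,(((Musca,Larix),Salmo),(Escherichia,Felis))),Panthera),(Vulpes,Nomascus)))).
That clade contains 19 terminal taxa: Apis, Ateles, Cuon, Escherichia, Felis, Helarctos, Larix, Musca, Nomascus, Panthera, Pinus, Saccharomyces, Saimiri, Salmo, Triticum, Urocyon, Ursus, Vulpes, Yersinia.

19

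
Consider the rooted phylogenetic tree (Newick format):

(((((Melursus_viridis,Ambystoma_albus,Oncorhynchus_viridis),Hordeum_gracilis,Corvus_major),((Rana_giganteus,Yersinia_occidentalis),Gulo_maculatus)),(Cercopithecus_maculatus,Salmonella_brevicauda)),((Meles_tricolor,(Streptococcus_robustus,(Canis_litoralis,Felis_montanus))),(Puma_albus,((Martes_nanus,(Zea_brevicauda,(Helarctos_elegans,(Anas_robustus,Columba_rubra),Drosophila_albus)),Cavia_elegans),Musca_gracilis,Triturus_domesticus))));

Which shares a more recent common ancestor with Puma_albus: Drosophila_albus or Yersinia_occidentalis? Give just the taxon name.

Drosophila_albus

The MRCA of Puma_albus and Drosophila_albus subtends (Puma_albus,((Martes_nanus,(Zea_brevicauda,(Helarctos_elegans,(Anas_robustus,Columba_rubra),Drosophila_albus)),Cavia_elegans),Musca_gracilis,Triturus_domesticus)) (10 taxa).
The MRCA of Puma_albus and Yersinia_occidentalis is the root, subtending the entire tree (24 taxa).
The first is nested inside the second, so Puma_albus shares a more recent common ancestor with Drosophila_albus.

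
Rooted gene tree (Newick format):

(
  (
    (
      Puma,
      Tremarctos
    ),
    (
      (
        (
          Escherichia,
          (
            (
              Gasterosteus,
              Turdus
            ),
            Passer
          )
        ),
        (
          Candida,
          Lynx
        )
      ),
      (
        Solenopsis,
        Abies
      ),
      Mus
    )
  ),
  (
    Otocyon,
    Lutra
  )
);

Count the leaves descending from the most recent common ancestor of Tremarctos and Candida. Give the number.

The MRCA of Tremarctos and Candida is the node subtending ((Puma,Tremarctos),(((Escherichia,((Gasterosteus,Turdus),Passer)),(Candida,Lynx)),(Solenopsis,Abies),Mus)).
That clade contains 11 terminal taxa: Abies, Candida, Escherichia, Gasterosteus, Lynx, Mus, Passer, Puma, Solenopsis, Tremarctos, Turdus.

11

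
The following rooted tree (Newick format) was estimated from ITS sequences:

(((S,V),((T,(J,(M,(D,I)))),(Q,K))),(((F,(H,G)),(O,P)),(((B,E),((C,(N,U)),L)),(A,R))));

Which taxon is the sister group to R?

A

R attaches to the tree at the node subtending (A,R).
The other lineage descending from that same node — the sister group — is the single tip A.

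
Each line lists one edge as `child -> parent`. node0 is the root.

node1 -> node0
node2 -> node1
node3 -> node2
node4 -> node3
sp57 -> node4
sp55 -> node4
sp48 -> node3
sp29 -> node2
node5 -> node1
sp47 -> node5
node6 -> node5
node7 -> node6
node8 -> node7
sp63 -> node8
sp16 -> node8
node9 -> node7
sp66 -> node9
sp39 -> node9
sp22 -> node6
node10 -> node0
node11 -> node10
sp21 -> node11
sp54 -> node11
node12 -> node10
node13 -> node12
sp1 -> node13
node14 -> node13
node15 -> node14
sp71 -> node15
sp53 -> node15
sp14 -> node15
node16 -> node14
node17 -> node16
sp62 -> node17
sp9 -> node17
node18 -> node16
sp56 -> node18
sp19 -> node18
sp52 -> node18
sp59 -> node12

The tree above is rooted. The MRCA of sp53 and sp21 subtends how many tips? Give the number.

12

The MRCA of sp53 and sp21 is the node subtending ((sp21,sp54),((sp1,((sp71,sp53,sp14),((sp62,sp9),(sp56,sp19,sp52)))),sp59)).
That clade contains 12 terminal taxa: sp1, sp14, sp19, sp21, sp52, sp53, sp54, sp56, sp59, sp62, sp71, sp9.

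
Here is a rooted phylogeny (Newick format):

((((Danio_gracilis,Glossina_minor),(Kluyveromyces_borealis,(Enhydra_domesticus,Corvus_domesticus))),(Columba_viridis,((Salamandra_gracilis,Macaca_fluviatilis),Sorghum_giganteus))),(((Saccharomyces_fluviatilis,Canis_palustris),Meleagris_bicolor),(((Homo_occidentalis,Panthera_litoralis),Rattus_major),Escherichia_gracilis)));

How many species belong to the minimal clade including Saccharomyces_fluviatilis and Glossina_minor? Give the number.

The MRCA of Saccharomyces_fluviatilis and Glossina_minor is the root, so the clade is the entire tree.
That clade contains 16 terminal taxa: Canis_palustris, Columba_viridis, Corvus_domesticus, Danio_gracilis, Enhydra_domesticus, Escherichia_gracilis, Glossina_minor, Homo_occidentalis, Kluyveromyces_borealis, Macaca_fluviatilis, Meleagris_bicolor, Panthera_litoralis, Rattus_major, Saccharomyces_fluviatilis, Salamandra_gracilis, Sorghum_giganteus.

16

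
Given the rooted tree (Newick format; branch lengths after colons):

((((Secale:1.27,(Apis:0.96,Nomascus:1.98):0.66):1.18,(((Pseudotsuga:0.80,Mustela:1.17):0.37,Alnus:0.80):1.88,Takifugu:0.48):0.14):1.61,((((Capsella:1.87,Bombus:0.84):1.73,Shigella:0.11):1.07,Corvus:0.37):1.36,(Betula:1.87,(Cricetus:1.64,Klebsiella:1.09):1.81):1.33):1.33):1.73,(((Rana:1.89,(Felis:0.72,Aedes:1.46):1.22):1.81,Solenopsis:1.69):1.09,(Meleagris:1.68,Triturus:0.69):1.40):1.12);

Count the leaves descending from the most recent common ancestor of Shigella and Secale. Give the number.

The MRCA of Shigella and Secale is the node subtending (((Secale,(Apis,Nomascus)),(((Pseudotsuga,Mustela),Alnus),Takifugu)),((((Capsella,Bombus),Shigella),Corvus),(Betula,(Cricetus,Klebsiella)))).
That clade contains 14 terminal taxa: Alnus, Apis, Betula, Bombus, Capsella, Corvus, Cricetus, Klebsiella, Mustela, Nomascus, Pseudotsuga, Secale, Shigella, Takifugu.

14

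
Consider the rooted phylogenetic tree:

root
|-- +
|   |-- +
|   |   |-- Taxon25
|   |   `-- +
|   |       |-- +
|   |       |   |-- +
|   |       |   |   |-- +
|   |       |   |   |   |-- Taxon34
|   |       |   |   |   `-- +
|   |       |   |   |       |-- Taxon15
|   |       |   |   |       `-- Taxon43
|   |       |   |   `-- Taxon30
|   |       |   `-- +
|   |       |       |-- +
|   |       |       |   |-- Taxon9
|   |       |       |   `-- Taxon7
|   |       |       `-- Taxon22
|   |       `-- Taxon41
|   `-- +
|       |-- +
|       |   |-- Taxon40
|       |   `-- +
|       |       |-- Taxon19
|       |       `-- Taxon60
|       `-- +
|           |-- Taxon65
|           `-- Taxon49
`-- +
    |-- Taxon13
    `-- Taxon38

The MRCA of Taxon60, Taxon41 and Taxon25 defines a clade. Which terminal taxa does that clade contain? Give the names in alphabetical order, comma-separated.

Taxon15, Taxon19, Taxon22, Taxon25, Taxon30, Taxon34, Taxon40, Taxon41, Taxon43, Taxon49, Taxon60, Taxon65, Taxon7, Taxon9

Tracing Taxon60: it sits inside (Taxon19,Taxon60).
Tracing Taxon41: it sits inside ((((Taxon34,(Taxon15,Taxon43)),Taxon30),((Taxon9,Taxon7),Taxon22)),Taxon41).
Tracing Taxon25: it sits inside (Taxon25,((((Taxon34,(Taxon15,Taxon43)),Taxon30),((Taxon9,Taxon7),Taxon22)),Taxon41)).
The smallest clade enclosing all 3 is ((Taxon25,((((Taxon34,(Taxon15,Taxon43)),Taxon30),((Taxon9,Taxon7),Taxon22)),Taxon41)),((Taxon40,(Taxon19,Taxon60)),(Taxon65,Taxon49))); the answer is its 14 terminal taxa in alphabetical order.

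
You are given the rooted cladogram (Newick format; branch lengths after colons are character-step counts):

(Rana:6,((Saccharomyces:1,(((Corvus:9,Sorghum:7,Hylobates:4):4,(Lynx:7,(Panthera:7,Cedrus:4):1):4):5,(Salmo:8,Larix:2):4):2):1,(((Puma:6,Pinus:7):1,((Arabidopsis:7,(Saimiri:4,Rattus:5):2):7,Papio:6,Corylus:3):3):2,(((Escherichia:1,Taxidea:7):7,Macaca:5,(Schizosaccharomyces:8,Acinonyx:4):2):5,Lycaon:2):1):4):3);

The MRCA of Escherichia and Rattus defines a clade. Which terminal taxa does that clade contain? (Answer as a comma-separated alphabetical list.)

Acinonyx, Arabidopsis, Corylus, Escherichia, Lycaon, Macaca, Papio, Pinus, Puma, Rattus, Saimiri, Schizosaccharomyces, Taxidea

Tracing Escherichia: it sits inside (Escherichia,Taxidea).
Tracing Rattus: it sits inside (Saimiri,Rattus).
The smallest clade enclosing both is (((Puma,Pinus),((Arabidopsis,(Saimiri,Rattus)),Papio,Corylus)),(((Escherichia,Taxidea),Macaca,(Schizosaccharomyces,Acinonyx)),Lycaon)); the answer is its 13 terminal taxa in alphabetical order.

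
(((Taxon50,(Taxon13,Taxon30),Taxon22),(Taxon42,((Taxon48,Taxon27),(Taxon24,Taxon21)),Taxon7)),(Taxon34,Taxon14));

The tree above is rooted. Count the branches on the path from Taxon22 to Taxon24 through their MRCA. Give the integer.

6

The MRCA of Taxon22 and Taxon24 is the node subtending ((Taxon50,(Taxon13,Taxon30),Taxon22),(Taxon42,((Taxon48,Taxon27),(Taxon24,Taxon21)),Taxon7)).
From Taxon22 up to that node: 2 branches. From Taxon24 up to the same node: 4 branches. Total: 2 + 4 = 6.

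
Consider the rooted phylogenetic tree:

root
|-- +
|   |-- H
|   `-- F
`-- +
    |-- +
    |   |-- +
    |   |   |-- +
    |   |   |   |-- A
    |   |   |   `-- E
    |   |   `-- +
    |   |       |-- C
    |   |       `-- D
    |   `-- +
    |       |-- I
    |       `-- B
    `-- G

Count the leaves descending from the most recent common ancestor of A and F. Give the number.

9

The MRCA of A and F is the root, so the clade is the entire tree.
That clade contains 9 terminal taxa: A, B, C, D, E, F, G, H, I.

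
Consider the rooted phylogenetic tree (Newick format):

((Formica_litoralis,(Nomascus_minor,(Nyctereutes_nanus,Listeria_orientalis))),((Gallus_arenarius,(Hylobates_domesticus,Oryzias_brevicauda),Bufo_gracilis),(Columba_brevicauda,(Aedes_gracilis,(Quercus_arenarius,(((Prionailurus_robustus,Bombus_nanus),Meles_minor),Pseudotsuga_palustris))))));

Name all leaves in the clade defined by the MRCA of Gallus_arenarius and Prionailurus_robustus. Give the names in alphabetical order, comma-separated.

Tracing Gallus_arenarius: it sits inside (Gallus_arenarius,(Hylobates_domesticus,Oryzias_brevicauda),Bufo_gracilis).
Tracing Prionailurus_robustus: it sits inside (Prionailurus_robustus,Bombus_nanus).
The smallest clade enclosing both is ((Gallus_arenarius,(Hylobates_domesticus,Oryzias_brevicauda),Bufo_gracilis),(Columba_brevicauda,(Aedes_gracilis,(Quercus_arenarius,(((Prionailurus_robustus,Bombus_nanus),Meles_minor),Pseudotsuga_palustris))))); the answer is its 11 terminal taxa in alphabetical order.

Aedes_gracilis, Bombus_nanus, Bufo_gracilis, Columba_brevicauda, Gallus_arenarius, Hylobates_domesticus, Meles_minor, Oryzias_brevicauda, Prionailurus_robustus, Pseudotsuga_palustris, Quercus_arenarius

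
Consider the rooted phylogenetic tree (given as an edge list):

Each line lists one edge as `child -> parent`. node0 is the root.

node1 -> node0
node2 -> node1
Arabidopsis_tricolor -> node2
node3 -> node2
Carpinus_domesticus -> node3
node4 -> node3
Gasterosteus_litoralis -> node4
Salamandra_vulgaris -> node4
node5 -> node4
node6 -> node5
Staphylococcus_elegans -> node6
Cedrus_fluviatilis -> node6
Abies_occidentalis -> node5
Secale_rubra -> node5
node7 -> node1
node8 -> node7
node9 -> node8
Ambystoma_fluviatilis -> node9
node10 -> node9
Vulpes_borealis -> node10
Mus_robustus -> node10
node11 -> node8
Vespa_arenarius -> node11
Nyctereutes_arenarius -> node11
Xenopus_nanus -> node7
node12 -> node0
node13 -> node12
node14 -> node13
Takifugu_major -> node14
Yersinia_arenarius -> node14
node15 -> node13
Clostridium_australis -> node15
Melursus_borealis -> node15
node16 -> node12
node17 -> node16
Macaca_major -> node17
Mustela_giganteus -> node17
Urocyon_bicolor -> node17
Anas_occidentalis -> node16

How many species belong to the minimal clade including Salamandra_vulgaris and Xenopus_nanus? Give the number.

The MRCA of Salamandra_vulgaris and Xenopus_nanus is the node subtending ((Arabidopsis_tricolor,(Carpinus_domesticus,(Gasterosteus_litoralis,Salamandra_vulgaris,((Staphylococcus_elegans,Cedrus_fluviatilis),Abies_occidentalis,Secale_rubra)))),(((Ambystoma_fluviatilis,(Vulpes_borealis,Mus_robustus)),(Vespa_arenarius,Nyctereutes_arenarius)),Xenopus_nanus)).
That clade contains 14 terminal taxa: Abies_occidentalis, Ambystoma_fluviatilis, Arabidopsis_tricolor, Carpinus_domesticus, Cedrus_fluviatilis, Gasterosteus_litoralis, Mus_robustus, Nyctereutes_arenarius, Salamandra_vulgaris, Secale_rubra, Staphylococcus_elegans, Vespa_arenarius, Vulpes_borealis, Xenopus_nanus.

14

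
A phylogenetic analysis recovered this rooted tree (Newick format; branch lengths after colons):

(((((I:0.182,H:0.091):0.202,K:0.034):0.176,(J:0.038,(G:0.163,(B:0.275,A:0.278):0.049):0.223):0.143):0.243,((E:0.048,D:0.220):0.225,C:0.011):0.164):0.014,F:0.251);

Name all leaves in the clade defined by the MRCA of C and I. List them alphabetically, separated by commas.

Tracing C: it sits inside ((E,D),C).
Tracing I: it sits inside (I,H).
The smallest clade enclosing both is ((((I,H),K),(J,(G,(B,A)))),((E,D),C)); the answer is its 10 terminal taxa in alphabetical order.

A, B, C, D, E, G, H, I, J, K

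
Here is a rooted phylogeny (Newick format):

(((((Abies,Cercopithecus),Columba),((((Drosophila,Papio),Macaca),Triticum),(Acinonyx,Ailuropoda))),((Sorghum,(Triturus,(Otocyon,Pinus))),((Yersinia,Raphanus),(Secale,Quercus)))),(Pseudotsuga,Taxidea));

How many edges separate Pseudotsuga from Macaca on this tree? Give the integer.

The MRCA of Pseudotsuga and Macaca is the root of the tree.
From Pseudotsuga up to that node: 2 branches. From Macaca up to the same node: 6 branches. Total: 2 + 6 = 8.

8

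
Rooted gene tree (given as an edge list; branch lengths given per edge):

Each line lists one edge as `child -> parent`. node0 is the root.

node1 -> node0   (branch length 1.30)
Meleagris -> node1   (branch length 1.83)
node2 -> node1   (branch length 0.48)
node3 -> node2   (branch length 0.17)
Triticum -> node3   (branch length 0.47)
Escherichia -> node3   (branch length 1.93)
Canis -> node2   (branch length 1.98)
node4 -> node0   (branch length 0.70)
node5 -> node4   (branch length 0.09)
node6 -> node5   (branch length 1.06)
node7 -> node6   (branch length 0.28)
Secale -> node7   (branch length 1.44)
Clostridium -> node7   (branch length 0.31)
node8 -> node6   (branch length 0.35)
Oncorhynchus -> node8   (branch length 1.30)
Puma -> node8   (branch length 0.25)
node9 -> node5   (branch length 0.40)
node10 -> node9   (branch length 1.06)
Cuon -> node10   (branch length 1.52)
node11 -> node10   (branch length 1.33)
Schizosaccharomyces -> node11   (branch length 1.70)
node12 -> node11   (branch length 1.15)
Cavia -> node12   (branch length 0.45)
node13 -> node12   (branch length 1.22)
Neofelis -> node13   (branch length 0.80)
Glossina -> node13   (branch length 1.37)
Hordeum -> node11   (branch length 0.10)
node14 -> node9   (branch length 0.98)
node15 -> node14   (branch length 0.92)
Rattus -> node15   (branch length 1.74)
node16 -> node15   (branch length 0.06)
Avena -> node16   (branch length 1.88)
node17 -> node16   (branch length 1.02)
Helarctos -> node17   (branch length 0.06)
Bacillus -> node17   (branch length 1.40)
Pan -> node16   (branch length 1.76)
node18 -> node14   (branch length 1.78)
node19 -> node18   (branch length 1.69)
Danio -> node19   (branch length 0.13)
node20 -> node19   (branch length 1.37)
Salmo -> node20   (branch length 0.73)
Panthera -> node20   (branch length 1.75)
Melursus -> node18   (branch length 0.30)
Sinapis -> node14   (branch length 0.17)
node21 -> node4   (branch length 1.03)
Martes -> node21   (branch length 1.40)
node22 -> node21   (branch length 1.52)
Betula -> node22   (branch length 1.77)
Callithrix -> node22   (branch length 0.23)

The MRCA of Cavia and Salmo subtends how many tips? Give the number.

16

The MRCA of Cavia and Salmo is the node subtending ((Cuon,(Schizosaccharomyces,(Cavia,(Neofelis,Glossina)),Hordeum)),((Rattus,(Avena,(Helarctos,Bacillus),Pan)),((Danio,(Salmo,Panthera)),Melursus),Sinapis)).
That clade contains 16 terminal taxa: Avena, Bacillus, Cavia, Cuon, Danio, Glossina, Helarctos, Hordeum, Melursus, Neofelis, Pan, Panthera, Rattus, Salmo, Schizosaccharomyces, Sinapis.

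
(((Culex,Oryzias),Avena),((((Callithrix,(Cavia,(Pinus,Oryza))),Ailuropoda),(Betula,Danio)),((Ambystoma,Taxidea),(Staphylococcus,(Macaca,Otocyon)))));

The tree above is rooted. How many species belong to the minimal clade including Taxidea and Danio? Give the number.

12

The MRCA of Taxidea and Danio is the node subtending ((((Callithrix,(Cavia,(Pinus,Oryza))),Ailuropoda),(Betula,Danio)),((Ambystoma,Taxidea),(Staphylococcus,(Macaca,Otocyon)))).
That clade contains 12 terminal taxa: Ailuropoda, Ambystoma, Betula, Callithrix, Cavia, Danio, Macaca, Oryza, Otocyon, Pinus, Staphylococcus, Taxidea.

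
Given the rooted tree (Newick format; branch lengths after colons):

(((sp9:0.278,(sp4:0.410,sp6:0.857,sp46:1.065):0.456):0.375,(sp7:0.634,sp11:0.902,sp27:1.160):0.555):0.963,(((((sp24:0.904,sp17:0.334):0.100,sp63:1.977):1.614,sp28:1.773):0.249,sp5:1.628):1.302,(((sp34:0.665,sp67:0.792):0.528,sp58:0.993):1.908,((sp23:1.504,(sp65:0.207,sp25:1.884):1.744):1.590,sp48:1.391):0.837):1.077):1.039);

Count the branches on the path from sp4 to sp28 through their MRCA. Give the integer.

The MRCA of sp4 and sp28 is the root of the tree.
From sp4 up to that node: 4 branches. From sp28 up to the same node: 4 branches. Total: 4 + 4 = 8.

8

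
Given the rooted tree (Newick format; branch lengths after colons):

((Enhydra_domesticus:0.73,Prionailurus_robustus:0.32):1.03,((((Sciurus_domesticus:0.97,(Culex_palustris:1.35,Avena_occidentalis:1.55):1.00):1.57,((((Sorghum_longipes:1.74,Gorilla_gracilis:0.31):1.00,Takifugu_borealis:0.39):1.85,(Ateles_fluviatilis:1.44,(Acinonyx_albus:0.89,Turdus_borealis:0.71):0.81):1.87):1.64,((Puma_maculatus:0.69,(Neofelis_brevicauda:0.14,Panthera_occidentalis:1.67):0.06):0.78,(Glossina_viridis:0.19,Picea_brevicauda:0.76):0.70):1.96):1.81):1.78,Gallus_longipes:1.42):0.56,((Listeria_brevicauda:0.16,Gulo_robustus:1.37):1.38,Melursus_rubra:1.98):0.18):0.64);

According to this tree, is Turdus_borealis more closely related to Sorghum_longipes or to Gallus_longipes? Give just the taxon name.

Sorghum_longipes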